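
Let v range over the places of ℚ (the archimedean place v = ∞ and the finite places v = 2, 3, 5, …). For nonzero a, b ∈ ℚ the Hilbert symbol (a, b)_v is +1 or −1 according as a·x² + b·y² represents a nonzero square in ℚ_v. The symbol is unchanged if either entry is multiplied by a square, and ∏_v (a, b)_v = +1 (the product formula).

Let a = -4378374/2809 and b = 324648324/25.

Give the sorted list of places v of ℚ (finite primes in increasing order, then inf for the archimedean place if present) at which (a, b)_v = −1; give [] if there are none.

[]

(a, b) ≡ (-6006, 1) mod (ℚ^×)²; places V = {2, 3, 5, 7, 11, 13, 53, ∞}.
(a,b)_7: α=1, u≡5; β=2, v≡1 (mod 7); (5|7)=-1, (1|7)=+1; sign (−1)^0·-1^2·+1^1 = +1.
(a,b)_∞: sgn(-6006)=−, sgn(1)=+, so +1.
(a,b)_2: α=1, β=2; u≡5, v≡1 (mod 8); ε(u)ε(v)=0·0, αω(v)=1·0, βω(u)=2·1; sum ≡ 0  ⇒  +1.
(a,b)_5: α=0, u≡4; β=-2, v≡4 (mod 5); (4|5)=+1, (4|5)=+1; sign (−1)^0·+1^-2·+1^0 = +1.
(a,b)_11: α=1, u≡3; β=2, v≡4 (mod 11); (3|11)=+1, (4|11)=+1; sign (−1)^0·+1^2·+1^1 = +1.
(a,b)_53: α=-2, u≡9; β=0, v≡15 (mod 53); (9|53)=+1, (15|53)=+1; sign (−1)^0·+1^0·+1^-2 = +1.
(a,b)_13: α=1, u≡6; β=2, v≡1 (mod 13); (6|13)=-1, (1|13)=+1; sign (−1)^0·-1^2·+1^1 = +1.
(a,b)_3: α=7, u≡2; β=4, v≡1 (mod 3); (2|3)=-1, (1|3)=+1; sign (−1)^0·-1^4·+1^7 = +1.
Ram(a, b) = ∅: the form -6006·x² + 1·y² − z² is isotropic over every ℚ_v, so by Hasse–Minkowski it is isotropic over ℚ.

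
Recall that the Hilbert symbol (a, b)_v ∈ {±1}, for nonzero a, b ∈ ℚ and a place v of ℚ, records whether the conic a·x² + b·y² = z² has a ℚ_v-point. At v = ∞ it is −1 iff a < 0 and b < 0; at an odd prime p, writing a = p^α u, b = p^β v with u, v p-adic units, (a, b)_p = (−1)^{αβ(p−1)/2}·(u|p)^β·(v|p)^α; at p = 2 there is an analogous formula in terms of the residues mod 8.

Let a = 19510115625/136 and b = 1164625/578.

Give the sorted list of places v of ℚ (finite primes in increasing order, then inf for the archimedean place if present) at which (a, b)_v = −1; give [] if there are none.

[5, 7, 11, 17]

(a, b) ≡ (2210, 770) mod (ℚ^×)²; places V = {2, 3, 5, 7, 11, 13, 17, ∞}.
(a,b)_2: α=-3, β=-1; u≡1, v≡1 (mod 8); ε(u)ε(v)=0·0, αω(v)=-3·0, βω(u)=-1·0; sum ≡ 0  ⇒  +1.
(a,b)_3: α=4, u≡2; β=0, v≡2 (mod 3); (2|3)=-1, (2|3)=-1; sign (−1)^0·-1^0·-1^4 = +1.
(a,b)_5: α=5, u≡2; β=3, v≡4 (mod 5); (2|5)=-1, (4|5)=+1; sign (−1)^0·-1^3·+1^5 = -1.
(a,b)_13: α=1, u≡9; β=0, v≡12 (mod 13); (9|13)=+1, (12|13)=+1; sign (−1)^0·+1^0·+1^1 = +1.
(a,b)_17: α=-1, u≡7; β=-2, v≡3 (mod 17); (7|17)=-1, (3|17)=-1; sign (−1)^0·-1^-2·-1^-1 = -1.
(a,b)_∞: sgn(2210)=+, sgn(770)=+, so +1.
(a,b)_7: α=2, u≡6; β=1, v≡5 (mod 7); (6|7)=-1, (5|7)=-1; sign (−1)^0·-1^1·-1^2 = -1.
(a,b)_11: α=2, u≡10; β=3, v≡1 (mod 11); (10|11)=-1, (1|11)=+1; sign (−1)^0·-1^3·+1^2 = -1.
Ram(2210, 770) = {5, 7, 11, 17}; no ℚ_5-point on the conic.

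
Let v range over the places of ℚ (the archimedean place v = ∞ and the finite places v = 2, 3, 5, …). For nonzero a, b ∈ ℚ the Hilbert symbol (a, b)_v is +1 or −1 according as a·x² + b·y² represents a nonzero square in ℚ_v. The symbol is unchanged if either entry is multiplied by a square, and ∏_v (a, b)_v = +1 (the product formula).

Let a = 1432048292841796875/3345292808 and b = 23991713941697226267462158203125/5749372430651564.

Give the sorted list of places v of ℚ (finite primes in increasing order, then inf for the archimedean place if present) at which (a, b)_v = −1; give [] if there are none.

Mod squares: a ≡ 406, b ≡ 17391. Check v ∈ {∞, 2, 3, 5, 7, 11, 13, 17, 29, 31, 43}.
v=17: a=17^4·(≡16), b=17^9·(≡14) mod 17; (16|17)=+1, (14|17)=-1; (−1)^{4·9·8}·(+1)^9·(-1)^4 = +1.
v=5: a=5^10·(≡4), b=5^14·(≡4) mod 5; (4|5)=+1, (4|5)=+1; (−1)^{10·14·2}·(+1)^14·(+1)^10 = +1.
v=2: v_2(a)=-3, v_2(b)=-2; units ≡ 3, 7 (mod 8); ε·ε+αω+βω = 1·1+-3·0+-2·1 ≡ 1  ⇒  (a,b)_2 = -1.
v=43: a=43^0·(≡32), b=43^-2·(≡37) mod 43; (32|43)=-1, (37|43)=-1; (−1)^{0·-2·21}·(-1)^-2·(-1)^0 = +1.
v=13: a=13^-4·(≡1), b=13^-6·(≡3) mod 13; (1|13)=+1, (3|13)=+1; (−1)^{-4·-6·6}·(+1)^-6·(+1)^-4 = +1.
v=29: a=29^1·(≡14), b=29^2·(≡22) mod 29; (14|29)=-1, (22|29)=+1; (−1)^{1·2·14}·(-1)^2·(+1)^1 = +1.
v=3: a=3^2·(≡1), b=3^3·(≡1) mod 3; (1|3)=+1, (1|3)=+1; (−1)^{2·3·1}·(+1)^3·(+1)^2 = +1.
v=11: a=11^-4·(≡2), b=11^-5·(≡6) mod 11; (2|11)=-1, (6|11)=-1; (−1)^{-4·-5·5}·(-1)^-5·(-1)^-4 = -1.
v=∞: 406 > 0 and 17391 > 0  ⇒  (a,b)_∞ = +1.
v=31: a=31^2·(≡21), b=31^3·(≡27) mod 31; (21|31)=-1, (27|31)=-1; (−1)^{2·3·15}·(-1)^3·(-1)^2 = -1.
v=7: a=7^1·(≡1), b=7^2·(≡3) mod 7; (1|7)=+1, (3|7)=-1; (−1)^{1·2·3}·(+1)^2·(-1)^1 = -1.
|Ram(406, 17391)| = 4, even; anisotropic at {2, 7, 11, 31}.

[2, 7, 11, 31]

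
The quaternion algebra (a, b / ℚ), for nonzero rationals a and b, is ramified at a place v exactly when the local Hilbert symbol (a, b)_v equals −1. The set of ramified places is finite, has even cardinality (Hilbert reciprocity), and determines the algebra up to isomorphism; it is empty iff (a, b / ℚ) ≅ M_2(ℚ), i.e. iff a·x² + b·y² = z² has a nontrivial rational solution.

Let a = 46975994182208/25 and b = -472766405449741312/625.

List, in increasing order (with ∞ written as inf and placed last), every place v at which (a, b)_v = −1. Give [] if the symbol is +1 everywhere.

[7, 13, 17, 19]

Mod squares: a ≡ 1855217, b ≡ -852397. Check v ∈ {∞, 2, 5, 7, 13, 17, 19, 29, 37}.
v=∞: 1855217 > 0 and -852397 < 0  ⇒  (a,b)_∞ = +1.
v=13: a=13^1·(≡5), b=13^1·(≡10) mod 13; (5|13)=-1, (10|13)=+1; (−1)^{1·1·6}·(-1)^1·(+1)^1 = -1.
v=29: a=29^1·(≡20), b=29^1·(≡5) mod 29; (20|29)=+1, (5|29)=+1; (−1)^{1·1·14}·(+1)^1·(+1)^1 = +1.
v=5: a=5^-2·(≡3), b=5^-4·(≡3) mod 5; (3|5)=-1, (3|5)=-1; (−1)^{-2·-4·2}·(-1)^-4·(-1)^-2 = +1.
v=7: a=7^1·(≡1), b=7^1·(≡4) mod 7; (1|7)=+1, (4|7)=+1; (−1)^{1·1·3}·(+1)^1·(+1)^1 = -1.
v=2: v_2(a)=6, v_2(b)=10; units ≡ 1, 3 (mod 8); ε·ε+αω+βω = 0·1+6·1+10·0 ≡ 0  ⇒  (a,b)_2 = +1.
v=37: a=37^3·(≡2), b=37^4·(≡33) mod 37; (2|37)=-1, (33|37)=+1; (−1)^{3·4·18}·(-1)^4·(+1)^3 = +1.
v=17: a=17^2·(≡11), b=17^3·(≡2) mod 17; (11|17)=-1, (2|17)=+1; (−1)^{2·3·8}·(-1)^3·(+1)^2 = -1.
v=19: a=19^1·(≡3), b=19^1·(≡3) mod 19; (3|19)=-1, (3|19)=-1; (−1)^{1·1·9}·(-1)^1·(-1)^1 = -1.
(1855217, -852397 / ℚ) ramifies at {7, 13, 17, 19}: a division algebra.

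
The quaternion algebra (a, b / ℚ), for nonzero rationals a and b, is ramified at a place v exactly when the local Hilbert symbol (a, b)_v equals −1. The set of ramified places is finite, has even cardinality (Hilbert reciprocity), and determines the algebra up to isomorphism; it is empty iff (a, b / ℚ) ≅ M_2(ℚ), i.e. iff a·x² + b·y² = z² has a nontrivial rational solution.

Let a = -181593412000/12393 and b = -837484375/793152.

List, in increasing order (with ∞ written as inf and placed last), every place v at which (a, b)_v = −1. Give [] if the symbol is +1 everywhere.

[5, 13, 31, inf]

Mod squares: a ≡ -1301690, b ≡ -911183. Check v ∈ {∞, 2, 3, 5, 7, 11, 13, 17, 19, 31}.
v=11: a=11^2·(≡6), b=11^0·(≡8) mod 11; (6|11)=-1, (8|11)=-1; (−1)^{2·0·5}·(-1)^0·(-1)^2 = +1.
v=3: a=3^-6·(≡1), b=3^-6·(≡1) mod 3; (1|3)=+1, (1|3)=+1; (−1)^{-6·-6·1}·(+1)^-6·(+1)^-6 = +1.
v=∞: -1301690 < 0 and -911183 < 0  ⇒  (a,b)_∞ = -1.
v=17: a=17^-1·(≡15), b=17^-1·(≡9) mod 17; (15|17)=+1, (9|17)=+1; (−1)^{-1·-1·8}·(+1)^-1·(+1)^-1 = +1.
v=13: a=13^1·(≡4), b=13^1·(≡6) mod 13; (4|13)=+1, (6|13)=-1; (−1)^{1·1·6}·(+1)^1·(-1)^1 = -1.
v=2: v_2(a)=5, v_2(b)=-6; units ≡ 3, 1 (mod 8); ε·ε+αω+βω = 1·0+5·0+-6·1 ≡ 0  ⇒  (a,b)_2 = +1.
v=5: a=5^3·(≡3), b=5^6·(≡3) mod 5; (3|5)=-1, (3|5)=-1; (−1)^{3·6·2}·(-1)^6·(-1)^3 = -1.
v=7: a=7^2·(≡2), b=7^1·(≡5) mod 7; (2|7)=+1, (5|7)=-1; (−1)^{2·1·3}·(+1)^1·(-1)^2 = +1.
v=19: a=19^1·(≡11), b=19^1·(≡2) mod 19; (11|19)=+1, (2|19)=-1; (−1)^{1·1·9}·(+1)^1·(-1)^1 = +1.
v=31: a=31^1·(≡21), b=31^1·(≡15) mod 31; (21|31)=-1, (15|31)=-1; (−1)^{1·1·15}·(-1)^1·(-1)^1 = -1.
|Ram(-1301690, -911183)| = 4, even; anisotropic at {5, 13, 31, ∞}.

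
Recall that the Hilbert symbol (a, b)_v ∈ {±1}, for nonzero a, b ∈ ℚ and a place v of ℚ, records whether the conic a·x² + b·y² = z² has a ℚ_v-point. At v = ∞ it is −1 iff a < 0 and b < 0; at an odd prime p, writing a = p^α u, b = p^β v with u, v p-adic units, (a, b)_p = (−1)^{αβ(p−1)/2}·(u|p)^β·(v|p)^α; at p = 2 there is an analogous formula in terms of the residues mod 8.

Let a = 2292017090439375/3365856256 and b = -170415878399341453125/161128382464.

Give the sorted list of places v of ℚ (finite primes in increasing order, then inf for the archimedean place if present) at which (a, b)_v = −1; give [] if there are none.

[2, 13, 23, 41]

Mod squares: a ≡ 943, b ≡ -533. Check v ∈ {∞, 2, 3, 5, 7, 13, 23, 37, 41}.
v=41: a=41^3·(≡31), b=41^5·(≡14) mod 41; (31|41)=+1, (14|41)=-1; (−1)^{3·5·20}·(+1)^5·(-1)^3 = -1.
v=23: a=23^1·(≡1), b=23^2·(≡22) mod 23; (1|23)=+1, (22|23)=-1; (−1)^{1·2·11}·(+1)^2·(-1)^1 = -1.
v=37: a=37^-2·(≡23), b=37^0·(≡19) mod 37; (23|37)=-1, (19|37)=-1; (−1)^{-2·0·18}·(-1)^0·(-1)^-2 = +1.
v=3: a=3^4·(≡1), b=3^4·(≡1) mod 3; (1|3)=+1, (1|3)=+1; (−1)^{4·4·1}·(+1)^4·(+1)^4 = +1.
v=13: a=13^4·(≡5), b=13^3·(≡11) mod 13; (5|13)=-1, (11|13)=-1; (−1)^{4·3·6}·(-1)^3·(-1)^4 = -1.
v=∞: 943 > 0 and -533 < 0  ⇒  (a,b)_∞ = +1.
v=2: v_2(a)=-10, v_2(b)=-26; units ≡ 7, 3 (mod 8); ε·ε+αω+βω = 1·1+-10·1+-26·0 ≡ 1  ⇒  (a,b)_2 = -1.
v=7: a=7^-4·(≡5), b=7^-4·(≡3) mod 7; (5|7)=-1, (3|7)=-1; (−1)^{-4·-4·3}·(-1)^-4·(-1)^-4 = +1.
v=5: a=5^4·(≡3), b=5^6·(≡3) mod 5; (3|5)=-1, (3|5)=-1; (−1)^{4·6·2}·(-1)^6·(-1)^4 = +1.
(943, -533 / ℚ) ramifies at {2, 13, 23, 41}: a division algebra.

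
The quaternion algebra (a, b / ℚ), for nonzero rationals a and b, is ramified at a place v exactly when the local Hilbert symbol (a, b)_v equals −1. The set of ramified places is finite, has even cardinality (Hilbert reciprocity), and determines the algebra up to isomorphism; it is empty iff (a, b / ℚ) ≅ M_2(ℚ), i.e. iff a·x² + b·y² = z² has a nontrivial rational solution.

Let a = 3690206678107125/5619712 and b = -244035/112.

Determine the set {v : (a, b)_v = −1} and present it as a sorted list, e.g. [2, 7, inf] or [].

(a, b) ≡ (595, -189805) mod (ℚ^×)²; places V = {2, 3, 5, 7, 11, 17, 29, ∞}.
(a,b)_17: α=3, u≡4; β=1, v≡1 (mod 17); (4|17)=+1, (1|17)=+1; sign (−1)^0·+1^1·+1^3 = +1.
(a,b)_3: α=10, u≡1; β=2, v≡2 (mod 3); (1|3)=+1, (2|3)=-1; sign (−1)^0·+1^2·-1^10 = +1.
(a,b)_11: α=2, u≡3; β=1, v≡1 (mod 11); (3|11)=+1, (1|11)=+1; sign (−1)^0·+1^1·+1^2 = +1.
(a,b)_29: α=2, u≡18; β=1, v≡23 (mod 29); (18|29)=-1, (23|29)=+1; sign (−1)^0·-1^1·+1^2 = -1.
(a,b)_∞: sgn(595)=+, sgn(-189805)=−, so +1.
(a,b)_2: α=-14, β=-4; u≡3, v≡3 (mod 8); ε(u)ε(v)=1·1, αω(v)=-14·1, βω(u)=-4·1; sum ≡ 1  ⇒  -1.
(a,b)_5: α=3, u≡1; β=1, v≡4 (mod 5); (1|5)=+1, (4|5)=+1; sign (−1)^0·+1^1·+1^3 = +1.
(a,b)_7: α=-3, u≡2; β=-1, v≡3 (mod 7); (2|7)=+1, (3|7)=-1; sign (−1)^1·+1^-1·-1^-3 = +1.
|Ram(595, -189805)| = 2, even; anisotropic at {2, 29}.

[2, 29]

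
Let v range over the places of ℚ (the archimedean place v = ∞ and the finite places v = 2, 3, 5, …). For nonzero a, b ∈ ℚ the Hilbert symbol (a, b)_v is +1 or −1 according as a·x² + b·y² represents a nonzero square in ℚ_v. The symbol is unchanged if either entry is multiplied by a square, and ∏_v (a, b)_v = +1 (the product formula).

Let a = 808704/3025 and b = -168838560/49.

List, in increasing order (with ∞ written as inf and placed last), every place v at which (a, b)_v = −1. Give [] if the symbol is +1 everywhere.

[2, 3, 13, 17]

Mod squares: a ≡ 39, b ≡ -9690. Check v ∈ {∞, 2, 3, 5, 7, 11, 13, 17, 19}.
v=3: a=3^5·(≡1), b=3^3·(≡1) mod 3; (1|3)=+1, (1|3)=+1; (−1)^{5·3·1}·(+1)^3·(+1)^5 = -1.
v=5: a=5^-2·(≡4), b=5^1·(≡2) mod 5; (4|5)=+1, (2|5)=-1; (−1)^{-2·1·2}·(+1)^1·(-1)^-2 = +1.
v=7: a=7^0·(≡1), b=7^-2·(≡5) mod 7; (1|7)=+1, (5|7)=-1; (−1)^{0·-2·3}·(+1)^-2·(-1)^0 = +1.
v=13: a=13^1·(≡9), b=13^0·(≡11) mod 13; (9|13)=+1, (11|13)=-1; (−1)^{1·0·6}·(+1)^0·(-1)^1 = -1.
v=2: v_2(a)=8, v_2(b)=5; units ≡ 7, 3 (mod 8); ε·ε+αω+βω = 1·1+8·1+5·0 ≡ 1  ⇒  (a,b)_2 = -1.
v=19: a=19^0·(≡16), b=19^1·(≡2) mod 19; (16|19)=+1, (2|19)=-1; (−1)^{0·1·9}·(+1)^1·(-1)^0 = +1.
v=∞: 39 > 0 and -9690 < 0  ⇒  (a,b)_∞ = +1.
v=17: a=17^0·(≡3), b=17^1·(≡4) mod 17; (3|17)=-1, (4|17)=+1; (−1)^{0·1·8}·(-1)^1·(+1)^0 = -1.
v=11: a=11^-2·(≡2), b=11^2·(≡9) mod 11; (2|11)=-1, (9|11)=+1; (−1)^{-2·2·5}·(-1)^2·(+1)^-2 = +1.
(39, -9690 / ℚ) ramifies at {2, 3, 13, 17}: a division algebra.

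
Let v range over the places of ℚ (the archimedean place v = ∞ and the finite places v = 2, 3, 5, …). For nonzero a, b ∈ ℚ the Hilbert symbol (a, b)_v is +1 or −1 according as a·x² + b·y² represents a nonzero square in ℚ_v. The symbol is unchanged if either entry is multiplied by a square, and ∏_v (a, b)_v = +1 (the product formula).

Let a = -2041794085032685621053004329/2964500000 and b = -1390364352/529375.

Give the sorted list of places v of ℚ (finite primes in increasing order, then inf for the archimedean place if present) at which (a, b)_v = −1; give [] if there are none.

Mod squares: a ≡ -30498, b ≡ -21. Check v ∈ {∞, 2, 3, 5, 7, 11, 13, 17, 23}.
v=11: a=11^-2·(≡5), b=11^-2·(≡1) mod 11; (5|11)=+1, (1|11)=+1; (−1)^{-2·-2·5}·(+1)^-2·(+1)^-2 = +1.
v=17: a=17^1·(≡2), b=17^0·(≡8) mod 17; (2|17)=+1, (8|17)=+1; (−1)^{1·0·8}·(+1)^0·(+1)^1 = +1.
v=∞: -30498 < 0 and -21 < 0  ⇒  (a,b)_∞ = -1.
v=2: v_2(a)=-5, v_2(b)=6; units ≡ 7, 3 (mod 8); ε·ε+αω+βω = 1·1+-5·1+6·0 ≡ 0  ⇒  (a,b)_2 = +1.
v=5: a=5^-6·(≡2), b=5^-4·(≡4) mod 5; (2|5)=-1, (4|5)=+1; (−1)^{-6·-4·2}·(-1)^-4·(+1)^-6 = +1.
v=23: a=23^7·(≡2), b=23^2·(≡2) mod 23; (2|23)=+1, (2|23)=+1; (−1)^{7·2·11}·(+1)^2·(+1)^7 = +1.
v=3: a=3^9·(≡1), b=3^5·(≡2) mod 3; (1|3)=+1, (2|3)=-1; (−1)^{9·5·1}·(+1)^5·(-1)^9 = +1.
v=13: a=13^11·(≡11), b=13^2·(≡8) mod 13; (11|13)=-1, (8|13)=-1; (−1)^{11·2·6}·(-1)^2·(-1)^11 = -1.
v=7: a=7^-2·(≡1), b=7^-1·(≡2) mod 7; (1|7)=+1, (2|7)=+1; (−1)^{-2·-1·3}·(+1)^-1·(+1)^-2 = +1.
Ram(-30498, -21) = {13, ∞}; no ℚ_13-point on the conic.

[13, inf]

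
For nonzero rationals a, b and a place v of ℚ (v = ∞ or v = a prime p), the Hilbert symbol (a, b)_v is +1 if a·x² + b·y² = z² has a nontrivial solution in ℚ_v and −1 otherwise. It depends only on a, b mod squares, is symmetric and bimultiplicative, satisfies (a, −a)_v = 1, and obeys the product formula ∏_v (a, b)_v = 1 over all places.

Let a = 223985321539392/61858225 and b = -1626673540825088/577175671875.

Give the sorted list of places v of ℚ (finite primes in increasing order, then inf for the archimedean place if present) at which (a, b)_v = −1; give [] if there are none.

[3, 7, 41, 47]

Mod squares: a ≡ 14637, b ≡ -687939. Check v ∈ {∞, 2, 3, 5, 7, 11, 13, 17, 29, 41, 47}.
v=5: a=5^-2·(≡3), b=5^-6·(≡4) mod 5; (3|5)=-1, (4|5)=+1; (−1)^{-2·-6·2}·(-1)^-6·(+1)^-2 = +1.
v=17: a=17^1·(≡10), b=17^1·(≡7) mod 17; (10|17)=-1, (7|17)=-1; (−1)^{1·1·8}·(-1)^1·(-1)^1 = +1.
v=7: a=7^3·(≡5), b=7^3·(≡3) mod 7; (5|7)=-1, (3|7)=-1; (−1)^{3·3·3}·(-1)^3·(-1)^3 = -1.
v=29: a=29^0·(≡10), b=29^-2·(≡4) mod 29; (10|29)=-1, (4|29)=+1; (−1)^{0·-2·14}·(-1)^-2·(+1)^0 = +1.
v=41: a=41^1·(≡29), b=41^1·(≡18) mod 41; (29|41)=-1, (18|41)=+1; (−1)^{1·1·20}·(-1)^1·(+1)^1 = -1.
v=11: a=11^-4·(≡6), b=11^-4·(≡4) mod 11; (6|11)=-1, (4|11)=+1; (−1)^{-4·-4·5}·(-1)^-4·(+1)^-4 = +1.
v=47: a=47^4·(≡10), b=47^3·(≡6) mod 47; (10|47)=-1, (6|47)=+1; (−1)^{4·3·23}·(-1)^3·(+1)^4 = -1.
v=2: v_2(a)=6, v_2(b)=16; units ≡ 5, 5 (mod 8); ε·ε+αω+βω = 0·0+6·1+16·1 ≡ 0  ⇒  (a,b)_2 = +1.
v=∞: 14637 > 0 and -687939 < 0  ⇒  (a,b)_∞ = +1.
v=13: a=13^-2·(≡1), b=13^0·(≡5) mod 13; (1|13)=+1, (5|13)=-1; (−1)^{-2·0·6}·(+1)^0·(-1)^-2 = +1.
v=3: a=3^1·(≡1), b=3^-1·(≡1) mod 3; (1|3)=+1, (1|3)=+1; (−1)^{1·-1·1}·(+1)^-1·(+1)^1 = -1.
Ram(14637, -687939) = {3, 7, 41, 47}; no ℚ_3-point on the conic.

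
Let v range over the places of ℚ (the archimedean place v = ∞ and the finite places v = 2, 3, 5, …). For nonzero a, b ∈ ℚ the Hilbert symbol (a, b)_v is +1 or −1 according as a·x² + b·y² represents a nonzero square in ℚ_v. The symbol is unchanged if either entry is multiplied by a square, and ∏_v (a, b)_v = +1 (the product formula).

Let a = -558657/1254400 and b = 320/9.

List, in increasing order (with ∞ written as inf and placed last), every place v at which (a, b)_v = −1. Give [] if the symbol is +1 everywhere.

[3, 5]

(a, b) ≡ (-57, 5) mod (ℚ^×)²; places V = {2, 3, 5, 7, 11, 19, ∞}.
(a,b)_19: α=1, u≡9; β=0, v≡6 (mod 19); (9|19)=+1, (6|19)=+1; sign (−1)^0·+1^0·+1^1 = +1.
(a,b)_2: α=-10, β=6; u≡7, v≡5 (mod 8); ε(u)ε(v)=1·0, αω(v)=-10·1, βω(u)=6·0; sum ≡ 0  ⇒  +1.
(a,b)_11: α=2, u≡9; β=0, v≡5 (mod 11); (9|11)=+1, (5|11)=+1; sign (−1)^0·+1^0·+1^2 = +1.
(a,b)_∞: sgn(-57)=−, sgn(5)=+, so +1.
(a,b)_5: α=-2, u≡3; β=1, v≡1 (mod 5); (3|5)=-1, (1|5)=+1; sign (−1)^0·-1^1·+1^-2 = -1.
(a,b)_3: α=5, u≡2; β=-2, v≡2 (mod 3); (2|3)=-1, (2|3)=-1; sign (−1)^0·-1^-2·-1^5 = -1.
(a,b)_7: α=-2, u≡6; β=0, v≡6 (mod 7); (6|7)=-1, (6|7)=-1; sign (−1)^0·-1^0·-1^-2 = +1.
Ram(-57, 5) = {3, 5}; no ℚ_3-point on the conic.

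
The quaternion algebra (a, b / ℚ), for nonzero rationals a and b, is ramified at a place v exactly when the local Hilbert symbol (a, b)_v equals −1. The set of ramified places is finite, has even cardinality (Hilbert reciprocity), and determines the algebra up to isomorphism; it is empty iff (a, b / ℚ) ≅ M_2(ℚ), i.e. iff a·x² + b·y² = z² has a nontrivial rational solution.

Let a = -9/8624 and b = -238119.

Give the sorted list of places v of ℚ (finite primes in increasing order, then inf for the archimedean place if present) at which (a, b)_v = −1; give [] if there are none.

Mod squares: a ≡ -11, b ≡ -238119. Check v ∈ {∞, 2, 3, 7, 11, 17, 23, 29}.
v=11: a=11^-1·(≡8), b=11^0·(≡9) mod 11; (8|11)=-1, (9|11)=+1; (−1)^{-1·0·5}·(-1)^0·(+1)^-1 = +1.
v=2: v_2(a)=-4, v_2(b)=0; units ≡ 5, 1 (mod 8); ε·ε+αω+βω = 0·0+-4·0+0·1 ≡ 0  ⇒  (a,b)_2 = +1.
v=23: a=23^0·(≡9), b=23^1·(≡20) mod 23; (9|23)=+1, (20|23)=-1; (−1)^{0·1·11}·(+1)^1·(-1)^0 = +1.
v=3: a=3^2·(≡1), b=3^1·(≡1) mod 3; (1|3)=+1, (1|3)=+1; (−1)^{2·1·1}·(+1)^1·(+1)^2 = +1.
v=17: a=17^0·(≡5), b=17^1·(≡1) mod 17; (5|17)=-1, (1|17)=+1; (−1)^{0·1·8}·(-1)^1·(+1)^0 = -1.
v=29: a=29^0·(≡15), b=29^1·(≡25) mod 29; (15|29)=-1, (25|29)=+1; (−1)^{0·1·14}·(-1)^1·(+1)^0 = -1.
v=7: a=7^-2·(≡5), b=7^1·(≡3) mod 7; (5|7)=-1, (3|7)=-1; (−1)^{-2·1·3}·(-1)^1·(-1)^-2 = -1.
v=∞: -11 < 0 and -238119 < 0  ⇒  (a,b)_∞ = -1.
Ram(-11, -238119) = {7, 17, 29, ∞}; no ℚ_7-point on the conic.

[7, 17, 29, inf]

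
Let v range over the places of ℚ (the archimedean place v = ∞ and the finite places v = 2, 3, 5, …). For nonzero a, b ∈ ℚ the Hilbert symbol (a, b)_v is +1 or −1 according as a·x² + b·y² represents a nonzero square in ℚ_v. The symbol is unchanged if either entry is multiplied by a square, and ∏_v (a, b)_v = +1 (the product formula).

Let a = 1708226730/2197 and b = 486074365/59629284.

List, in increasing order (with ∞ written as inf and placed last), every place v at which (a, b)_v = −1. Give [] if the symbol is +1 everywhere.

[2, 29]

(a, b) ≡ (139490, 5365) mod (ℚ^×)²; places V = {2, 3, 5, 7, 11, 13, 19, 29, 37, 43, ∞}.
(a,b)_7: α=2, u≡1; β=2, v≡3 (mod 7); (1|7)=+1, (3|7)=-1; sign (−1)^0·+1^2·-1^2 = +1.
(a,b)_19: α=2, u≡11; β=0, v≡9 (mod 19); (11|19)=+1, (9|19)=+1; sign (−1)^0·+1^0·+1^2 = +1.
(a,b)_29: α=1, u≡20; β=1, v≡14 (mod 29); (20|29)=+1, (14|29)=-1; sign (−1)^0·+1^1·-1^1 = -1.
(a,b)_2: α=1, β=-2; u≡1, v≡5 (mod 8); ε(u)ε(v)=0·0, αω(v)=1·1, βω(u)=-2·0; sum ≡ 1  ⇒  -1.
(a,b)_11: α=0, u≡7; β=-2, v≡10 (mod 11); (7|11)=-1, (10|11)=-1; sign (−1)^0·-1^-2·-1^0 = +1.
(a,b)_∞: sgn(139490)=+, sgn(5365)=+, so +1.
(a,b)_13: α=-3, u≡2; β=-2, v≡12 (mod 13); (2|13)=-1, (12|13)=+1; sign (−1)^0·-1^-2·+1^-3 = +1.
(a,b)_43: α=0, u≡11; β=2, v≡3 (mod 43); (11|43)=+1, (3|43)=-1; sign (−1)^0·+1^2·-1^0 = +1.
(a,b)_5: α=1, u≡3; β=1, v≡2 (mod 5); (3|5)=-1, (2|5)=-1; sign (−1)^0·-1^1·-1^1 = +1.
(a,b)_3: α=2, u≡2; β=-6, v≡1 (mod 3); (2|3)=-1, (1|3)=+1; sign (−1)^0·-1^-6·+1^2 = +1.
(a,b)_37: α=1, u≡36; β=1, v≡11 (mod 37); (36|37)=+1, (11|37)=+1; sign (−1)^0·+1^1·+1^1 = +1.
(139490, 5365 / ℚ) ramifies at {2, 29}: a division algebra.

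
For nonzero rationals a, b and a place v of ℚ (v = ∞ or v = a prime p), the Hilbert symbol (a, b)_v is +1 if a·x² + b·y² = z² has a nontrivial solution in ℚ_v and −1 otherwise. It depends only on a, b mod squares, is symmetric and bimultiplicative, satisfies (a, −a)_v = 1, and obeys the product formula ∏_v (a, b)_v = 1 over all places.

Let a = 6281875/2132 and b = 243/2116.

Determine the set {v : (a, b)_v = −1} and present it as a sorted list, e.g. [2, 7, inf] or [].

Mod squares: a ≡ 10127, b ≡ 3. Check v ∈ {∞, 2, 3, 5, 13, 19, 23, 41}.
v=13: a=13^-1·(≡10), b=13^0·(≡10) mod 13; (10|13)=+1, (10|13)=+1; (−1)^{-1·0·6}·(+1)^0·(+1)^-1 = +1.
v=5: a=5^4·(≡3), b=5^0·(≡3) mod 5; (3|5)=-1, (3|5)=-1; (−1)^{4·0·2}·(-1)^0·(-1)^4 = +1.
v=3: a=3^0·(≡2), b=3^5·(≡1) mod 3; (2|3)=-1, (1|3)=+1; (−1)^{0·5·1}·(-1)^5·(+1)^0 = -1.
v=∞: 10127 > 0 and 3 > 0  ⇒  (a,b)_∞ = +1.
v=41: a=41^-1·(≡39), b=41^0·(≡13) mod 41; (39|41)=+1, (13|41)=-1; (−1)^{-1·0·20}·(+1)^0·(-1)^-1 = -1.
v=2: v_2(a)=-2, v_2(b)=-2; units ≡ 7, 3 (mod 8); ε·ε+αω+βω = 1·1+-2·1+-2·0 ≡ 1  ⇒  (a,b)_2 = -1.
v=23: a=23^2·(≡22), b=23^-2·(≡9) mod 23; (22|23)=-1, (9|23)=+1; (−1)^{2·-2·11}·(-1)^-2·(+1)^2 = +1.
v=19: a=19^1·(≡11), b=19^0·(≡13) mod 19; (11|19)=+1, (13|19)=-1; (−1)^{1·0·9}·(+1)^0·(-1)^1 = -1.
|Ram(10127, 3)| = 4, even; anisotropic at {2, 3, 19, 41}.

[2, 3, 19, 41]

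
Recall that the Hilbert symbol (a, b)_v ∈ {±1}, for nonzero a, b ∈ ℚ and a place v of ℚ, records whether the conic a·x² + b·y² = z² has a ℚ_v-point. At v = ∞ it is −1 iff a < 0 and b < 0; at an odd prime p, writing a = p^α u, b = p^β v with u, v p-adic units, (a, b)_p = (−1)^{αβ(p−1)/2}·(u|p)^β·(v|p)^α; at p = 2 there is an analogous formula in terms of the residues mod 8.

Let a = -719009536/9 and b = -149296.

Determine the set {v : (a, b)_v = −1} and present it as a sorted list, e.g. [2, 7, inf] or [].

[43, inf]

(a, b) ≡ (-31, -9331) mod (ℚ^×)²; places V = {2, 3, 7, 31, 43, ∞}.
(a,b)_2: α=8, β=4; u≡1, v≡5 (mod 8); ε(u)ε(v)=0·0, αω(v)=8·1, βω(u)=4·0; sum ≡ 0  ⇒  +1.
(a,b)_3: α=-2, u≡2; β=0, v≡2 (mod 3); (2|3)=-1, (2|3)=-1; sign (−1)^0·-1^0·-1^-2 = +1.
(a,b)_∞: sgn(-31)=−, sgn(-9331)=−, so -1.
(a,b)_43: α=2, u≡27; β=1, v≡11 (mod 43); (27|43)=-1, (11|43)=+1; sign (−1)^0·-1^1·+1^2 = -1.
(a,b)_7: α=2, u≡1; β=1, v≡1 (mod 7); (1|7)=+1, (1|7)=+1; sign (−1)^0·+1^1·+1^2 = +1.
(a,b)_31: α=1, u≡21; β=1, v≡20 (mod 31); (21|31)=-1, (20|31)=+1; sign (−1)^1·-1^1·+1^1 = +1.
(-31, -9331 / ℚ) ramifies at {43, ∞}: a division algebra.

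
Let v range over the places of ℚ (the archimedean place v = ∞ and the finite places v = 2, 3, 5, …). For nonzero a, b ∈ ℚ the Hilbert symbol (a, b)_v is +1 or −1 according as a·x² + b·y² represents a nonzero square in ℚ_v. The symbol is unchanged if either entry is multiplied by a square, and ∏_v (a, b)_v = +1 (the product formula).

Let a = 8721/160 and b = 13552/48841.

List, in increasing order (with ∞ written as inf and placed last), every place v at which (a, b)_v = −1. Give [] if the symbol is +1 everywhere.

[5, 17]

Mod squares: a ≡ 9690, b ≡ 7. Check v ∈ {∞, 2, 3, 5, 7, 11, 13, 17, 19}.
v=5: a=5^-1·(≡3), b=5^0·(≡2) mod 5; (3|5)=-1, (2|5)=-1; (−1)^{-1·0·2}·(-1)^0·(-1)^-1 = -1.
v=19: a=19^1·(≡17), b=19^0·(≡16) mod 19; (17|19)=+1, (16|19)=+1; (−1)^{1·0·9}·(+1)^0·(+1)^1 = +1.
v=7: a=7^0·(≡1), b=7^1·(≡2) mod 7; (1|7)=+1, (2|7)=+1; (−1)^{0·1·3}·(+1)^1·(+1)^0 = +1.
v=13: a=13^0·(≡6), b=13^-2·(≡2) mod 13; (6|13)=-1, (2|13)=-1; (−1)^{0·-2·6}·(-1)^-2·(-1)^0 = +1.
v=2: v_2(a)=-5, v_2(b)=4; units ≡ 5, 7 (mod 8); ε·ε+αω+βω = 0·1+-5·0+4·1 ≡ 0  ⇒  (a,b)_2 = +1.
v=∞: 9690 > 0 and 7 > 0  ⇒  (a,b)_∞ = +1.
v=17: a=17^1·(≡15), b=17^-2·(≡14) mod 17; (15|17)=+1, (14|17)=-1; (−1)^{1·-2·8}·(+1)^-2·(-1)^1 = -1.
v=11: a=11^0·(≡7), b=11^2·(≡2) mod 11; (7|11)=-1, (2|11)=-1; (−1)^{0·2·5}·(-1)^2·(-1)^0 = +1.
v=3: a=3^3·(≡2), b=3^0·(≡1) mod 3; (2|3)=-1, (1|3)=+1; (−1)^{3·0·1}·(-1)^0·(+1)^3 = +1.
|Ram(9690, 7)| = 2, even; anisotropic at {5, 17}.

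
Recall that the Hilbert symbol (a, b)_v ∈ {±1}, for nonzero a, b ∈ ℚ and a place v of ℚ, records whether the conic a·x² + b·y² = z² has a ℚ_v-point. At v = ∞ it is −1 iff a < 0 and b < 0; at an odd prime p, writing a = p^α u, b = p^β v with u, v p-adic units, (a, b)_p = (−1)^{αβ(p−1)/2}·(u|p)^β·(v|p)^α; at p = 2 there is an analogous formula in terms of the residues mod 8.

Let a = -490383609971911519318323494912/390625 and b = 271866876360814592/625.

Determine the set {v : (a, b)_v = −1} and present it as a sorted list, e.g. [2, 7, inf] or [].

[2, 31]

(a, b) ≡ (-150722, 11687) mod (ℚ^×)²; places V = {2, 5, 11, 13, 17, 29, 31, ∞}.
(a,b)_11: α=3, u≡4; β=2, v≡4 (mod 11); (4|11)=+1, (4|11)=+1; sign (−1)^0·+1^2·+1^3 = +1.
(a,b)_29: α=2, u≡9; β=1, v≡21 (mod 29); (9|29)=+1, (21|29)=-1; sign (−1)^0·+1^1·-1^2 = +1.
(a,b)_2: α=23, β=12; u≡7, v≡7 (mod 8); ε(u)ε(v)=1·1, αω(v)=23·0, βω(u)=12·0; sum ≡ 1  ⇒  -1.
(a,b)_31: α=5, u≡1; β=3, v≡25 (mod 31); (1|31)=+1, (25|31)=+1; sign (−1)^1·+1^3·+1^5 = -1.
(a,b)_5: α=-8, u≡3; β=-4, v≡2 (mod 5); (3|5)=-1, (2|5)=-1; sign (−1)^0·-1^-4·-1^-8 = +1.
(a,b)_13: α=5, u≡2; β=3, v≡2 (mod 13); (2|13)=-1, (2|13)=-1; sign (−1)^0·-1^3·-1^5 = +1.
(a,b)_17: α=3, u≡9; β=2, v≡15 (mod 17); (9|17)=+1, (15|17)=+1; sign (−1)^0·+1^2·+1^3 = +1.
(a,b)_∞: sgn(-150722)=−, sgn(11687)=+, so +1.
(-150722, 11687 / ℚ) ramifies at {2, 31}: a division algebra.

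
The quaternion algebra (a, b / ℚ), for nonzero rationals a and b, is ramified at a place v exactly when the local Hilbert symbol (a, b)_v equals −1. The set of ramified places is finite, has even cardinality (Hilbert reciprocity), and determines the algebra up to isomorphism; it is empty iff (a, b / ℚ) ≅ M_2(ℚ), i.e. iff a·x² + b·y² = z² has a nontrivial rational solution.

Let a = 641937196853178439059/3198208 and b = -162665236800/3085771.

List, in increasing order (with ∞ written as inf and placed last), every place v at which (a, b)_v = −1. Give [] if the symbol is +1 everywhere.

[7, 13, 19, 41]

Mod squares: a ≡ 1630447, b ≡ -197087. Check v ∈ {∞, 2, 3, 5, 7, 11, 13, 19, 23, 31, 41}.
v=23: a=23^3·(≡18), b=23^1·(≡17) mod 23; (18|23)=+1, (17|23)=-1; (−1)^{3·1·11}·(+1)^1·(-1)^3 = +1.
v=7: a=7^1·(≡5), b=7^0·(≡6) mod 7; (5|7)=-1, (6|7)=-1; (−1)^{1·0·3}·(-1)^0·(-1)^1 = -1.
v=11: a=11^6·(≡1), b=11^3·(≡7) mod 11; (1|11)=+1, (7|11)=-1; (−1)^{6·3·5}·(+1)^3·(-1)^6 = +1.
v=19: a=19^3·(≡5), b=19^-1·(≡4) mod 19; (5|19)=+1, (4|19)=+1; (−1)^{3·-1·9}·(+1)^-1·(+1)^3 = -1.
v=13: a=13^-1·(≡7), b=13^-2·(≡11) mod 13; (7|13)=-1, (11|13)=-1; (−1)^{-1·-2·6}·(-1)^-2·(-1)^-1 = -1.
v=3: a=3^2·(≡1), b=3^4·(≡1) mod 3; (1|3)=+1, (1|3)=+1; (−1)^{2·4·1}·(+1)^4·(+1)^2 = +1.
v=2: v_2(a)=-8, v_2(b)=6; units ≡ 7, 1 (mod 8); ε·ε+αω+βω = 1·0+-8·0+6·0 ≡ 0  ⇒  (a,b)_2 = +1.
v=31: a=31^-2·(≡25), b=31^-2·(≡22) mod 31; (25|31)=+1, (22|31)=-1; (−1)^{-2·-2·15}·(+1)^-2·(-1)^-2 = +1.
v=5: a=5^0·(≡3), b=5^2·(≡3) mod 5; (3|5)=-1, (3|5)=-1; (−1)^{0·2·2}·(-1)^2·(-1)^0 = +1.
v=41: a=41^3·(≡29), b=41^1·(≡8) mod 41; (29|41)=-1, (8|41)=+1; (−1)^{3·1·20}·(-1)^1·(+1)^3 = -1.
v=∞: 1630447 > 0 and -197087 < 0  ⇒  (a,b)_∞ = +1.
Ram(1630447, -197087) = {7, 13, 19, 41}; no ℚ_7-point on the conic.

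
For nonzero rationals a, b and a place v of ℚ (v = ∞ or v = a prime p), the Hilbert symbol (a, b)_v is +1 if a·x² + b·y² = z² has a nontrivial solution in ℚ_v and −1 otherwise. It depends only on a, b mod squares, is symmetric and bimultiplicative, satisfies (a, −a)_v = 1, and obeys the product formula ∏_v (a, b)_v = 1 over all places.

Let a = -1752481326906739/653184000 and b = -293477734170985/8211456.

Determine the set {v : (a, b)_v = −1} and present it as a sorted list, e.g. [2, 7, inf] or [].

[19, 29, 31, inf]

(a, b) ≡ (-6576185, -346115) mod (ℚ^×)²; places V = {2, 3, 5, 7, 11, 13, 17, 19, 23, 29, 31, ∞}.
(a,b)_7: α=-1, u≡1; β=1, v≡3 (mod 7); (1|7)=+1, (3|7)=-1; sign (−1)^1·+1^1·-1^-1 = +1.
(a,b)_17: α=2, u≡14; β=2, v≡11 (mod 17); (14|17)=-1, (11|17)=-1; sign (−1)^0·-1^2·-1^2 = +1.
(a,b)_∞: sgn(-6576185)=−, sgn(-346115)=−, so -1.
(a,b)_19: α=3, u≡10; β=2, v≡12 (mod 19); (10|19)=-1, (12|19)=-1; sign (−1)^0·-1^2·-1^3 = -1.
(a,b)_23: α=2, u≡19; β=2, v≡2 (mod 23); (19|23)=-1, (2|23)=+1; sign (−1)^0·-1^2·+1^2 = +1.
(a,b)_5: α=-3, u≡3; β=1, v≡3 (mod 5); (3|5)=-1, (3|5)=-1; sign (−1)^0·-1^1·-1^-3 = +1.
(a,b)_31: α=1, u≡6; β=1, v≡15 (mod 31); (6|31)=-1, (15|31)=-1; sign (−1)^1·-1^1·-1^1 = -1.
(a,b)_13: α=2, u≡6; β=2, v≡9 (mod 13); (6|13)=-1, (9|13)=+1; sign (−1)^0·-1^2·+1^2 = +1.
(a,b)_2: α=-10, β=-10; u≡7, v≡5 (mod 8); ε(u)ε(v)=1·0, αω(v)=-10·1, βω(u)=-10·0; sum ≡ 0  ⇒  +1.
(a,b)_11: α=1, u≡1; β=-1, v≡7 (mod 11); (1|11)=+1, (7|11)=-1; sign (−1)^1·+1^-1·-1^1 = +1.
(a,b)_29: α=1, u≡18; β=1, v≡24 (mod 29); (18|29)=-1, (24|29)=+1; sign (−1)^0·-1^1·+1^1 = -1.
(a,b)_3: α=-6, u≡1; β=-6, v≡1 (mod 3); (1|3)=+1, (1|3)=+1; sign (−1)^0·+1^-6·+1^-6 = +1.
|Ram(-6576185, -346115)| = 4, even; anisotropic at {19, 29, 31, ∞}.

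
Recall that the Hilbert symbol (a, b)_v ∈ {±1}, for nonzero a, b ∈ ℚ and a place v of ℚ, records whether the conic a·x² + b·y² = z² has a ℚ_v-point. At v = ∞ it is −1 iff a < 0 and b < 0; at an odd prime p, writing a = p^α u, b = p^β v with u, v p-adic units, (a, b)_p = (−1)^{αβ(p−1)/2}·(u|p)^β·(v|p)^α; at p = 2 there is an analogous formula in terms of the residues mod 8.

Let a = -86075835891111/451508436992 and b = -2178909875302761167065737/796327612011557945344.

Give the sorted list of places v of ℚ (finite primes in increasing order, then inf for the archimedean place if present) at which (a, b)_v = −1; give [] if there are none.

[37, inf]

Mod squares: a ≡ -13838, b ≡ -17. Check v ∈ {∞, 2, 3, 7, 11, 17, 29, 37}.
v=37: a=37^1·(≡36), b=37^2·(≡6) mod 37; (36|37)=+1, (6|37)=-1; (−1)^{1·2·18}·(+1)^2·(-1)^1 = -1.
v=11: a=11^1·(≡6), b=11^0·(≡5) mod 11; (6|11)=-1, (5|11)=+1; (−1)^{1·0·5}·(-1)^0·(+1)^1 = +1.
v=17: a=17^3·(≡1), b=17^5·(≡4) mod 17; (1|17)=+1, (4|17)=+1; (−1)^{3·5·8}·(+1)^5·(+1)^3 = +1.
v=∞: -13838 < 0 and -17 < 0  ⇒  (a,b)_∞ = -1.
v=2: v_2(a)=-29, v_2(b)=-50; units ≡ 1, 7 (mod 8); ε·ε+αω+βω = 0·1+-29·0+-50·0 ≡ 0  ⇒  (a,b)_2 = +1.
v=7: a=7^0·(≡1), b=7^2·(≡1) mod 7; (1|7)=+1, (1|7)=+1; (−1)^{0·2·3}·(+1)^2·(+1)^0 = +1.
v=3: a=3^16·(≡1), b=3^28·(≡1) mod 3; (1|3)=+1, (1|3)=+1; (−1)^{16·28·1}·(+1)^28·(+1)^16 = +1.
v=29: a=29^-2·(≡25), b=29^-4·(≡27) mod 29; (25|29)=+1, (27|29)=-1; (−1)^{-2·-4·14}·(+1)^-4·(-1)^-2 = +1.
Ram(-13838, -17) = {37, ∞}; no ℚ_37-point on the conic.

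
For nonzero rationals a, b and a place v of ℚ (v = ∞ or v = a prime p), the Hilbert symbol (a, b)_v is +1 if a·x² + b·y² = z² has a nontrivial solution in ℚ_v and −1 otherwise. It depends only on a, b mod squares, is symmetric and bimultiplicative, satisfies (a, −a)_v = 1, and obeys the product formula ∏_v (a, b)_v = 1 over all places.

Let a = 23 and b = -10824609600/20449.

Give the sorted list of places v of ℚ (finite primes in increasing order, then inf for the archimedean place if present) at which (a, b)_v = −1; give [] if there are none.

[2, 23]

Mod squares: a ≡ 23, b ≡ -29. Check v ∈ {∞, 2, 3, 5, 7, 11, 13, 23, 29}.
v=2: v_2(a)=0, v_2(b)=6; units ≡ 7, 3 (mod 8); ε·ε+αω+βω = 1·1+0·1+6·0 ≡ 1  ⇒  (a,b)_2 = -1.
v=23: a=23^1·(≡1), b=23^2·(≡5) mod 23; (1|23)=+1, (5|23)=-1; (−1)^{1·2·11}·(+1)^2·(-1)^1 = -1.
v=∞: 23 > 0 and -29 < 0  ⇒  (a,b)_∞ = +1.
v=3: a=3^0·(≡2), b=3^2·(≡1) mod 3; (2|3)=-1, (1|3)=+1; (−1)^{0·2·1}·(-1)^2·(+1)^0 = +1.
v=5: a=5^0·(≡3), b=5^2·(≡4) mod 5; (3|5)=-1, (4|5)=+1; (−1)^{0·2·2}·(-1)^2·(+1)^0 = +1.
v=11: a=11^0·(≡1), b=11^-2·(≡5) mod 11; (1|11)=+1, (5|11)=+1; (−1)^{0·-2·5}·(+1)^-2·(+1)^0 = +1.
v=29: a=29^0·(≡23), b=29^1·(≡20) mod 29; (23|29)=+1, (20|29)=+1; (−1)^{0·1·14}·(+1)^1·(+1)^0 = +1.
v=7: a=7^0·(≡2), b=7^2·(≡5) mod 7; (2|7)=+1, (5|7)=-1; (−1)^{0·2·3}·(+1)^2·(-1)^0 = +1.
v=13: a=13^0·(≡10), b=13^-2·(≡10) mod 13; (10|13)=+1, (10|13)=+1; (−1)^{0·-2·6}·(+1)^-2·(+1)^0 = +1.
|Ram(23, -29)| = 2, even; anisotropic at {2, 23}.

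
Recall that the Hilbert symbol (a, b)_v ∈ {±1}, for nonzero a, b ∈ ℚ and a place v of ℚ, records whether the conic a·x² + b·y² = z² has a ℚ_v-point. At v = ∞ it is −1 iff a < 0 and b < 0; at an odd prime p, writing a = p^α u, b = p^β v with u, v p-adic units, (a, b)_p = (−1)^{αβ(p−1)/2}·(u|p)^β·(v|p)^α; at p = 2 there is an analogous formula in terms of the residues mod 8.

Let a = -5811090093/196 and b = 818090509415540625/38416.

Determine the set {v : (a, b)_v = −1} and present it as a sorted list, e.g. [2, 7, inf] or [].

Mod squares: a ≡ -7971317, b ≡ 19214997065. Check v ∈ {∞, 2, 3, 5, 7, 11, 17, 19, 23, 29, 31, 37, 41}.
v=3: a=3^6·(≡1), b=3^4·(≡2) mod 3; (1|3)=+1, (2|3)=-1; (−1)^{6·4·1}·(+1)^4·(-1)^6 = +1.
v=23: a=23^1·(≡3), b=23^1·(≡10) mod 23; (3|23)=+1, (10|23)=-1; (−1)^{1·1·11}·(+1)^1·(-1)^1 = +1.
v=2: v_2(a)=-2, v_2(b)=-4; units ≡ 3, 1 (mod 8); ε·ε+αω+βω = 1·0+-2·0+-4·1 ≡ 0  ⇒  (a,b)_2 = +1.
v=7: a=7^-2·(≡6), b=7^-4·(≡6) mod 7; (6|7)=-1, (6|7)=-1; (−1)^{-2·-4·3}·(-1)^-4·(-1)^-2 = +1.
v=11: a=11^0·(≡3), b=11^1·(≡7) mod 11; (3|11)=+1, (7|11)=-1; (−1)^{0·1·5}·(+1)^1·(-1)^0 = +1.
v=17: a=17^1·(≡11), b=17^1·(≡4) mod 17; (11|17)=-1, (4|17)=+1; (−1)^{1·1·8}·(-1)^1·(+1)^1 = -1.
v=19: a=19^1·(≡8), b=19^1·(≡2) mod 19; (8|19)=-1, (2|19)=-1; (−1)^{1·1·9}·(-1)^1·(-1)^1 = -1.
v=41: a=41^0·(≡26), b=41^1·(≡14) mod 41; (26|41)=-1, (14|41)=-1; (−1)^{0·1·20}·(-1)^1·(-1)^0 = -1.
v=29: a=29^1·(≡27), b=29^2·(≡20) mod 29; (27|29)=-1, (20|29)=+1; (−1)^{1·2·14}·(-1)^2·(+1)^1 = +1.
v=∞: -7971317 < 0 and 19214997065 > 0  ⇒  (a,b)_∞ = +1.
v=31: a=31^0·(≡12), b=31^1·(≡10) mod 31; (12|31)=-1, (10|31)=+1; (−1)^{0·1·15}·(-1)^1·(+1)^0 = -1.
v=5: a=5^0·(≡2), b=5^5·(≡3) mod 5; (2|5)=-1, (3|5)=-1; (−1)^{0·5·2}·(-1)^5·(-1)^0 = -1.
v=37: a=37^1·(≡27), b=37^1·(≡13) mod 37; (27|37)=+1, (13|37)=-1; (−1)^{1·1·18}·(+1)^1·(-1)^1 = -1.
(-7971317, 19214997065 / ℚ) ramifies at {5, 17, 19, 31, 37, 41}: a division algebra.

[5, 17, 19, 31, 37, 41]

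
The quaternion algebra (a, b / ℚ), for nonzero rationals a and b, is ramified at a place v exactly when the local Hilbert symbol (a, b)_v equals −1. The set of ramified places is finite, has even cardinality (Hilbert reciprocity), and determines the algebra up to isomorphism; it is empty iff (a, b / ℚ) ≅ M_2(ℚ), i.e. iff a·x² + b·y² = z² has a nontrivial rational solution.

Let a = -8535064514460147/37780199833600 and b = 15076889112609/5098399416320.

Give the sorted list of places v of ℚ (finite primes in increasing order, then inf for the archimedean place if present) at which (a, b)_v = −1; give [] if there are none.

[3, 5]

Mod squares: a ≡ -3, b ≡ 5. Check v ∈ {∞, 2, 3, 5, 7, 19, 23, 29}.
v=7: a=7^-8·(≡2), b=7^-6·(≡3) mod 7; (2|7)=+1, (3|7)=-1; (−1)^{-8·-6·3}·(+1)^-6·(-1)^-8 = +1.
v=3: a=3^15·(≡2), b=3^10·(≡2) mod 3; (2|3)=-1, (2|3)=-1; (−1)^{15·10·1}·(-1)^10·(-1)^15 = -1.
v=∞: -3 < 0 and 5 > 0  ⇒  (a,b)_∞ = +1.
v=2: v_2(a)=-18, v_2(b)=-14; units ≡ 5, 5 (mod 8); ε·ε+αω+βω = 0·0+-18·1+-14·1 ≡ 0  ⇒  (a,b)_2 = +1.
v=5: a=5^-2·(≡2), b=5^-1·(≡1) mod 5; (2|5)=-1, (1|5)=+1; (−1)^{-2·-1·2}·(-1)^-1·(+1)^-2 = -1.
v=29: a=29^6·(≡27), b=29^4·(≡16) mod 29; (27|29)=-1, (16|29)=+1; (−1)^{6·4·14}·(-1)^4·(+1)^6 = +1.
v=19: a=19^0·(≡17), b=19^2·(≡4) mod 19; (17|19)=+1, (4|19)=+1; (−1)^{0·2·9}·(+1)^2·(+1)^0 = +1.
v=23: a=23^0·(≡19), b=23^-2·(≡11) mod 23; (19|23)=-1, (11|23)=-1; (−1)^{0·-2·11}·(-1)^-2·(-1)^0 = +1.
|Ram(-3, 5)| = 2, even; anisotropic at {3, 5}.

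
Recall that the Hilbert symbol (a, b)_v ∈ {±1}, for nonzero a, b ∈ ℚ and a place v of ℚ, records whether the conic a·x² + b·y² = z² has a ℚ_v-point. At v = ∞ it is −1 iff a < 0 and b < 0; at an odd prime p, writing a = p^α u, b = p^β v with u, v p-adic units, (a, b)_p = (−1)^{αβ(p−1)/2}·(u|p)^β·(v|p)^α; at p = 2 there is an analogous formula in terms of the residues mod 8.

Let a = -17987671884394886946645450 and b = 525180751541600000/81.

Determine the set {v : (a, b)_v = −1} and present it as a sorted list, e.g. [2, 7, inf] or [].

[2, 3, 5, 7, 11, 17]

Mod squares: a ≡ -8778, b ≡ 260015. Check v ∈ {∞, 2, 3, 5, 7, 11, 17, 19, 23}.
v=19: a=19^5·(≡12), b=19^3·(≡9) mod 19; (12|19)=-1, (9|19)=+1; (−1)^{5·3·9}·(-1)^3·(+1)^5 = +1.
v=7: a=7^7·(≡3), b=7^1·(≡5) mod 7; (3|7)=-1, (5|7)=-1; (−1)^{7·1·3}·(-1)^1·(-1)^7 = -1.
v=11: a=11^3·(≡4), b=11^2·(≡6) mod 11; (4|11)=+1, (6|11)=-1; (−1)^{3·2·5}·(+1)^2·(-1)^3 = -1.
v=5: a=5^2·(≡2), b=5^5·(≡2) mod 5; (2|5)=-1, (2|5)=-1; (−1)^{2·5·2}·(-1)^5·(-1)^2 = -1.
v=2: v_2(a)=1, v_2(b)=8; units ≡ 3, 7 (mod 8); ε·ε+αω+βω = 1·1+1·0+8·1 ≡ 1  ⇒  (a,b)_2 = -1.
v=3: a=3^1·(≡2), b=3^-4·(≡2) mod 3; (2|3)=-1, (2|3)=-1; (−1)^{1·-4·1}·(-1)^-4·(-1)^1 = -1.
v=∞: -8778 < 0 and 260015 > 0  ⇒  (a,b)_∞ = +1.
v=17: a=17^4·(≡11), b=17^3·(≡11) mod 17; (11|17)=-1, (11|17)=-1; (−1)^{4·3·8}·(-1)^3·(-1)^4 = -1.
v=23: a=23^2·(≡16), b=23^1·(≡3) mod 23; (16|23)=+1, (3|23)=+1; (−1)^{2·1·11}·(+1)^1·(+1)^2 = +1.
|Ram(-8778, 260015)| = 6, even; anisotropic at {2, 3, 5, 7, 11, 17}.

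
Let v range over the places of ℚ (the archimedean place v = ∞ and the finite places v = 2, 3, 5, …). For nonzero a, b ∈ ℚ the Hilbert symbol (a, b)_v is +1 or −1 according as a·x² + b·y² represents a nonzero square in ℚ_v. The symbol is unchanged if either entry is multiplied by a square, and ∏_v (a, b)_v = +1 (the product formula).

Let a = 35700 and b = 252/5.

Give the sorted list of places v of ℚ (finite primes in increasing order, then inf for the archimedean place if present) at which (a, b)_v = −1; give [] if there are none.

(a, b) ≡ (357, 35) mod (ℚ^×)²; places V = {2, 3, 5, 7, 17, ∞}.
(a,b)_17: α=1, u≡9; β=0, v≡13 (mod 17); (9|17)=+1, (13|17)=+1; sign (−1)^0·+1^0·+1^1 = +1.
(a,b)_3: α=1, u≡2; β=2, v≡2 (mod 3); (2|3)=-1, (2|3)=-1; sign (−1)^0·-1^2·-1^1 = -1.
(a,b)_5: α=2, u≡3; β=-1, v≡2 (mod 5); (3|5)=-1, (2|5)=-1; sign (−1)^0·-1^-1·-1^2 = -1.
(a,b)_2: α=2, β=2; u≡5, v≡3 (mod 8); ε(u)ε(v)=0·1, αω(v)=2·1, βω(u)=2·1; sum ≡ 0  ⇒  +1.
(a,b)_∞: sgn(357)=+, sgn(35)=+, so +1.
(a,b)_7: α=1, u≡4; β=1, v≡3 (mod 7); (4|7)=+1, (3|7)=-1; sign (−1)^1·+1^1·-1^1 = +1.
(357, 35 / ℚ) ramifies at {3, 5}: a division algebra.

[3, 5]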